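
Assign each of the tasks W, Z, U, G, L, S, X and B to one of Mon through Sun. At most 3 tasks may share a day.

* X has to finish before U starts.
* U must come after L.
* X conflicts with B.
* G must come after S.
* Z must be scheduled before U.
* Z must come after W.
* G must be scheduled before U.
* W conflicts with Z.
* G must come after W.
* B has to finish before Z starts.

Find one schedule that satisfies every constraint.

W in Mon, L in Tue, X in Wed, U in Thu, Z in Tue, B in Mon, G in Tue, S in Mon

Checking: L(Tue) before U(Thu); B(Mon) before Z(Tue); W(Mon) before G(Tue); S(Mon) before G(Tue); Z(Tue) before U(Thu); W(Mon) before Z(Tue); G(Tue) before U(Thu); X(Wed) before U(Thu); W(Mon) != Z(Tue); X(Wed) != B(Mon); max 3 per day (cap 3).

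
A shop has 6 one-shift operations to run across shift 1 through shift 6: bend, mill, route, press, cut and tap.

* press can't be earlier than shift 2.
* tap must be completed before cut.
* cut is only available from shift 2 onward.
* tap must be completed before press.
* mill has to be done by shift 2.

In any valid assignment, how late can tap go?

shift 5

Downstream work caps tap at shift 5.
tap at shift 5 is achievable: bend=shift 1; route=shift 1; mill=shift 1; press=shift 6; cut=shift 6; tap=shift 5.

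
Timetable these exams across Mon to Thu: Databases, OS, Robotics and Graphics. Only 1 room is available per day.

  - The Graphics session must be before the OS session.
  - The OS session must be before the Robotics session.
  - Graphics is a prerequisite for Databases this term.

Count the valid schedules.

3

Enumerating: Databases in Wed, Graphics in Mon, OS in Tue, Robotics in Thu | Databases in Thu; OS in Tue; Graphics in Mon; Robotics in Wed | Graphics=Mon, OS=Wed, Robotics=Thu, Databases=Tue.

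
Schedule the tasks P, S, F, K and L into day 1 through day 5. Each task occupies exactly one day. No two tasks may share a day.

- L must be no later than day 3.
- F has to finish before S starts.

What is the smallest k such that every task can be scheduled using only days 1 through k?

The precedence chain requires at least 2 distinct days.
With at most 1 per day and 5 tasks, at least 5 days are needed.
5 works (last occupied day: day 5): for example K -> day 5, L -> day 1, S -> day 3, F -> day 2, P -> day 4.

5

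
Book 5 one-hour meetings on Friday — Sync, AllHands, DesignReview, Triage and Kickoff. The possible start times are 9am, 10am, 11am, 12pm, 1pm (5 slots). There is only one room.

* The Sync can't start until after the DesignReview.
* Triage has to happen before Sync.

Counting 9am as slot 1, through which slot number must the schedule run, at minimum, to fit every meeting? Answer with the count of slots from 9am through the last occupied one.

The precedence chain requires at least 2 distinct slots.
With at most 1 per slot and 5 meetings, at least 5 slots are needed.
5 works (last occupied slot: 1pm): for example Triage in 10am; Kickoff in 1pm; DesignReview in 9am; AllHands in 12pm; Sync in 11am.

5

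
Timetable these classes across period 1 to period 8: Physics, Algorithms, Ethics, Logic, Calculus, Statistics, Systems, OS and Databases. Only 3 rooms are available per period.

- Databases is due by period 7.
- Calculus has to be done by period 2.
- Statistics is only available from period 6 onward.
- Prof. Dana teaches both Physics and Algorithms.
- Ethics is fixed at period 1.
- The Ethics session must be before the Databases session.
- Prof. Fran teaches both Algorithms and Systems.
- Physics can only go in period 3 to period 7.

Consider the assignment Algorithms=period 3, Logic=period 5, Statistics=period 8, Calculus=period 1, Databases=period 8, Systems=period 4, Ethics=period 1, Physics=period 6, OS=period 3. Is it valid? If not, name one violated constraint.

No — it violates: Databases is due by period 7

Prof. Fran teaches both Algorithms and Systems — holds.
Databases is due by period 7 — violated.
Calculus has to be done by period 2 — holds.
Only 3 rooms are available per period — holds.
Prof. Dana teaches both Physics and Algorithms — holds.
The Ethics session must be before the Databases session — holds.
Ethics is fixed at period 1 — holds.
Physics can only go in period 3 to period 7 — holds.
Statistics is only available from period 6 onward — holds.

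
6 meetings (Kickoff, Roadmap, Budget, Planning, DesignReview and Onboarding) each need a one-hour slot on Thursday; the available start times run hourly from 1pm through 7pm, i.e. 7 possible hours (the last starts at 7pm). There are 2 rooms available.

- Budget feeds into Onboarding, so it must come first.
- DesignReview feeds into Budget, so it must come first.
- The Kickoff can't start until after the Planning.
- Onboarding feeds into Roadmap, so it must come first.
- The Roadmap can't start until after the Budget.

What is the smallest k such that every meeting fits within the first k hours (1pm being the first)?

4 hours

The precedence chain requires at least 4 distinct hours.
With at most 2 per hour and 6 meetings, at least 3 hours are needed.
4 works (last occupied hour: 4pm): for example Kickoff -> 2pm, DesignReview -> 1pm, Roadmap -> 4pm, Planning -> 1pm, Budget -> 2pm, Onboarding -> 3pm.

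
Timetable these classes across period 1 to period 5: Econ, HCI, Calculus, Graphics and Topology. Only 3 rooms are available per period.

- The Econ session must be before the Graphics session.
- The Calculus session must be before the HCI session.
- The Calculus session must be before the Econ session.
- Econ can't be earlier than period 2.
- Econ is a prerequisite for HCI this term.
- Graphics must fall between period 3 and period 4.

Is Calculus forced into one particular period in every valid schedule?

Calculus can be period 1 (e.g. HCI -> period 3; Graphics -> period 3; Econ -> period 2; Topology -> period 1; Calculus -> period 1) or period 2 (e.g. Graphics -> period 4, Econ -> period 3, HCI -> period 4, Calculus -> period 2, Topology -> period 1).

No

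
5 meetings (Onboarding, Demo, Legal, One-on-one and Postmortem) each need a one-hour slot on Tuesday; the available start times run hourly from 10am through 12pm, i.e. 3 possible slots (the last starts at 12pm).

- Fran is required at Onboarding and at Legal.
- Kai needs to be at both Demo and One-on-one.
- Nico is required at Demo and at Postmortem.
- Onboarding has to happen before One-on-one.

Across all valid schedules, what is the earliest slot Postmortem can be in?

Postmortem at 10am is achievable: Onboarding -> 10am; Postmortem -> 10am; Demo -> 12pm; One-on-one -> 11am; Legal -> 11am.

10am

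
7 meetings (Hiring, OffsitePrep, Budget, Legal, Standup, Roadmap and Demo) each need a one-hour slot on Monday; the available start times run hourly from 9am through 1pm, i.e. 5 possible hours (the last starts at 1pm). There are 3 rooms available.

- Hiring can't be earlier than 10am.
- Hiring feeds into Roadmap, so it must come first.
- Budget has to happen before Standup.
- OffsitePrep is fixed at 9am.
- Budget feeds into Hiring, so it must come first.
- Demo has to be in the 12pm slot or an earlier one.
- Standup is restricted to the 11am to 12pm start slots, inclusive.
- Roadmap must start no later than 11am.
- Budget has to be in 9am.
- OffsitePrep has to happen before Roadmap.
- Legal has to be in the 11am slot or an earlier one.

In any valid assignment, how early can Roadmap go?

Precedence pushes Roadmap to at least 11am; Roadmap's own window allows nothing later than 11am.
Roadmap at 11am is achievable: Budget -> 9am; Hiring -> 10am; OffsitePrep -> 9am; Roadmap -> 11am; Standup -> 11am; Demo -> 10am; Legal -> 9am.

11am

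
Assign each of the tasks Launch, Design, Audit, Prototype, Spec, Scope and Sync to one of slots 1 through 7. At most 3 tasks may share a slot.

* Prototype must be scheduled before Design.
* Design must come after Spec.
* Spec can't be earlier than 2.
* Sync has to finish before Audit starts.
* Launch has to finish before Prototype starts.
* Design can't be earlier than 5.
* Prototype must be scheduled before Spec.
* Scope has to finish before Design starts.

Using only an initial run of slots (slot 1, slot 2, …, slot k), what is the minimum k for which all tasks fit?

5

The precedence chain requires at least 4 distinct slots.
With at most 3 per slot and 7 tasks, at least 3 slots are needed.
Design can't be placed before 5, so the schedule must run through at least slot 5.
5 works (last occupied slot: 5): for example Scope -> 1, Launch -> 1, Spec -> 3, Sync -> 1, Prototype -> 2, Audit -> 2, Design -> 5.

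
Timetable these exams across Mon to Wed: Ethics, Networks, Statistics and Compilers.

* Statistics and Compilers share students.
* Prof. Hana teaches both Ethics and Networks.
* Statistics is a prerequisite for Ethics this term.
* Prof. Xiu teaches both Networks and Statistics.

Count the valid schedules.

6

Splitting on Ethics: it can be Tue (2), Wed (4). Listing each branch's schedules as (Networks, Statistics, Compilers):
Ethics=Tue: (Wed,Mon,Tue) (Wed,Mon,Wed) — 2.
Ethics=Wed: (Mon,Tue,Mon) (Mon,Tue,Wed) (Tue,Mon,Tue) (Tue,Mon,Wed) — 4.
Summing: 2 + 4 = 6.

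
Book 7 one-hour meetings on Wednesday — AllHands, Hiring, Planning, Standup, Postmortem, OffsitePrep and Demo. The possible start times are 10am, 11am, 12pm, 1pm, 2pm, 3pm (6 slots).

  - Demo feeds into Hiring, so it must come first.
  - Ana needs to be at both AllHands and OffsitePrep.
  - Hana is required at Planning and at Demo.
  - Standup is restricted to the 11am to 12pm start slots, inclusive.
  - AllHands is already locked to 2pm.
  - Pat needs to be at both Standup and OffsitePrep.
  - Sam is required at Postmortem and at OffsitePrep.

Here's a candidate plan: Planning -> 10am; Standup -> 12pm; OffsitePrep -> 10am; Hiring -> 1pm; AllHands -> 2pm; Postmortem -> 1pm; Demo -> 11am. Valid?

Pat needs to be at both Standup and OffsitePrep — holds.
Demo feeds into Hiring, so it must come first — holds.
Hana is required at Planning and at Demo — holds.
Standup is restricted to the 11am to 12pm start slots, inclusive — holds.
AllHands is already locked to 2pm — holds.
Ana needs to be at both AllHands and OffsitePrep — holds.
Sam is required at Postmortem and at OffsitePrep — holds.

Yes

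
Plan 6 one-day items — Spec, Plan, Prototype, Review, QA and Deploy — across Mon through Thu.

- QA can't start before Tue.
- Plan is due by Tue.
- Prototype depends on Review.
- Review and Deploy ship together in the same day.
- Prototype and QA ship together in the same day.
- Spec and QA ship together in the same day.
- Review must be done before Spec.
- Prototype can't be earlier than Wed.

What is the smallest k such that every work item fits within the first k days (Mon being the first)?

3

The precedence chain requires at least 2 distinct days.
Prototype can't be placed before Wed — that is day 3 counting from Mon — so the schedule must run through at least 3 days.
3 works (last occupied day: Wed): for example Review in Mon, Plan in Mon, Spec in Wed, Deploy in Mon, QA in Wed, Prototype in Wed.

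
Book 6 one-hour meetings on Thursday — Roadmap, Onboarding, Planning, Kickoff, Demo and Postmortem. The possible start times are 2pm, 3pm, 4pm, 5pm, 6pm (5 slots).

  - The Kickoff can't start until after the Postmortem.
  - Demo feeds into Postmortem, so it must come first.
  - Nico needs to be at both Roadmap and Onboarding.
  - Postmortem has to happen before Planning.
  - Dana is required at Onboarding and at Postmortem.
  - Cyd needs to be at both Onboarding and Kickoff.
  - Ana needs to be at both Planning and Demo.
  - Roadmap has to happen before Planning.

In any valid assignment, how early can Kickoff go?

Precedence pushes Kickoff to at least 4pm.
Kickoff at 4pm is achievable: Postmortem in 3pm, Roadmap in 2pm, Demo in 2pm, Kickoff in 4pm, Planning in 4pm, Onboarding in 5pm.

4pm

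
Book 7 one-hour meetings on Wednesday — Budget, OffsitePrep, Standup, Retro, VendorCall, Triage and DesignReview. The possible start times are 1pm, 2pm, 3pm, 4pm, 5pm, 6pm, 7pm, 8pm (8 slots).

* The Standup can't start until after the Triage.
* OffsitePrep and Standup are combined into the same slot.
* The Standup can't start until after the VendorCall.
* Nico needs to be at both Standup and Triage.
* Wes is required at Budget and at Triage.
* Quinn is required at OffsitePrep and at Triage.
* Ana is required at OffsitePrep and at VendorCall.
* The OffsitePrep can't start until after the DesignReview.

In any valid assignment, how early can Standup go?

2pm

Precedence pushes Standup to at least 2pm.
Standup at 2pm is achievable: OffsitePrep in 2pm, Retro in 1pm, Standup in 2pm, DesignReview in 1pm, Budget in 2pm, VendorCall in 1pm, Triage in 1pm.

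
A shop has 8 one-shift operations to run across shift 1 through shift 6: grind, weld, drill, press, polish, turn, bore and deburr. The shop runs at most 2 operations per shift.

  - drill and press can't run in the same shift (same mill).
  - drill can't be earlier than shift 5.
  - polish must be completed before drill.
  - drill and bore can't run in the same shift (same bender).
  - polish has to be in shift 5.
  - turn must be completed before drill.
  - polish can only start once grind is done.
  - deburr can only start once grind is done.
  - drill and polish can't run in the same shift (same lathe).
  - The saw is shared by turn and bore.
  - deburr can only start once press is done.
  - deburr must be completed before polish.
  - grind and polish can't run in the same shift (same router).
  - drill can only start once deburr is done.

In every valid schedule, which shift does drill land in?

shift 6

drill's window is shift 5–shift 6.
polish is fixed at shift 5, and drill can't share a shift with polish.
So drill must be shift 6.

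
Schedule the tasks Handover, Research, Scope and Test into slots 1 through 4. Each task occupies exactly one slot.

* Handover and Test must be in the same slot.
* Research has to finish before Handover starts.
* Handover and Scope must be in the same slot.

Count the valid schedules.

Splitting on Handover: it can be 2 (1), 3 (2), 4 (3). Listing each branch's schedules as (Research, Scope, Test):
Handover=2: (1,2,2) — 1.
Handover=3: (1,3,3) (2,3,3) — 2.
Handover=4: (1,4,4) (2,4,4) (3,4,4) — 3.
Summing: 1 + 2 + 3 = 6.

6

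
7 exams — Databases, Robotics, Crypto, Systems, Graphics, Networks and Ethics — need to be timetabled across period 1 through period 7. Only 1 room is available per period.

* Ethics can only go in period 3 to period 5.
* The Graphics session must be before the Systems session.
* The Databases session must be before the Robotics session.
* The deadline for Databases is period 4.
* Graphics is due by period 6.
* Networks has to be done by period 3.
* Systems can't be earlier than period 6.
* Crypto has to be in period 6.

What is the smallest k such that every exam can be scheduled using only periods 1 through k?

The precedence chain requires at least 2 distinct periods.
With at most 1 per period and 7 exams, at least 7 periods are needed.
Crypto can't be placed before period 6, so the schedule must run through at least period 6.
7 works (last occupied period: period 7): for example Crypto -> period 6; Ethics -> period 3; Systems -> period 7; Networks -> period 1; Databases -> period 2; Robotics -> period 5; Graphics -> period 4.

7 periods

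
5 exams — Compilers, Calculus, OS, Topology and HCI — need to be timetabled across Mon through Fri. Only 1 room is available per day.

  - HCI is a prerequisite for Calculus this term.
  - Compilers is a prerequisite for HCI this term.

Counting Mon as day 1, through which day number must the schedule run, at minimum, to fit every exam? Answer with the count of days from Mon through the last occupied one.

The precedence chain requires at least 3 distinct days.
With at most 1 per day and 5 exams, at least 5 days are needed.
5 works (last occupied day: Fri): for example Calculus=Wed; HCI=Tue; Topology=Fri; OS=Thu; Compilers=Mon.

5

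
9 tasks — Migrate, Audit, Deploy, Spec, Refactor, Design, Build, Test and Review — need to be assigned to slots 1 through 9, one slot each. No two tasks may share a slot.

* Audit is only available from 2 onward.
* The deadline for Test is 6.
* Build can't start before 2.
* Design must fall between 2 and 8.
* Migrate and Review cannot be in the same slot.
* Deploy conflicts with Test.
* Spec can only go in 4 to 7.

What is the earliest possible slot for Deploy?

1

Deploy at 1 is achievable: Deploy=1; Design=3; Build=6; Review=9; Refactor=8; Migrate=7; Audit=5; Test=2; Spec=4.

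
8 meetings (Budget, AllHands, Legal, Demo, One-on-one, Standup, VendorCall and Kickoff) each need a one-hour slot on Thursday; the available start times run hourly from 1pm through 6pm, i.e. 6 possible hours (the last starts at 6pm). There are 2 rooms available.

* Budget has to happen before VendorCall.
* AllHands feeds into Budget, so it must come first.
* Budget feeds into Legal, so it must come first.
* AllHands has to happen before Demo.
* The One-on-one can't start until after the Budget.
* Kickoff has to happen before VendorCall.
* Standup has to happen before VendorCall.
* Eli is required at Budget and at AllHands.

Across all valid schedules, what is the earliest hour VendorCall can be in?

Precedence pushes VendorCall to at least 3pm.
VendorCall at 3pm is achievable: AllHands in 1pm; Budget in 2pm; Legal in 3pm; Standup in 1pm; Kickoff in 2pm; One-on-one in 4pm; Demo in 4pm; VendorCall in 3pm.

3pm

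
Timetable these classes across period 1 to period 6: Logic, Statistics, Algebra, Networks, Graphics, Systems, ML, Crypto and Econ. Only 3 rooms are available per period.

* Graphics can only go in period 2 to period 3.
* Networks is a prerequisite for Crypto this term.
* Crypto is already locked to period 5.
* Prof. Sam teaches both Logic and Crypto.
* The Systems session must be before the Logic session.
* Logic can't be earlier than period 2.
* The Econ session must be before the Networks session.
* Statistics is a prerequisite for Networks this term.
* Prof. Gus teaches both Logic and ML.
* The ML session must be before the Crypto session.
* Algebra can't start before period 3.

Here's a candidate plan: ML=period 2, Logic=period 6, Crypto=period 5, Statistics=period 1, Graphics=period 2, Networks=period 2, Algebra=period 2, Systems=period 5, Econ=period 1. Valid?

No. Algebra can't start before period 3 is not satisfied.

Logic can't be earlier than period 2 — holds.
The Systems session must be before the Logic session — holds.
Crypto is already locked to period 5 — holds.
Statistics is a prerequisite for Networks this term — holds.
Algebra can't start before period 3 — violated.
Prof. Gus teaches both Logic and ML — holds.
Graphics can only go in period 2 to period 3 — holds.
The ML session must be before the Crypto session — holds.
Networks is a prerequisite for Crypto this term — holds.
Only 3 rooms are available per period — violated.
Prof. Sam teaches both Logic and Crypto — holds.
The Econ session must be before the Networks session — holds.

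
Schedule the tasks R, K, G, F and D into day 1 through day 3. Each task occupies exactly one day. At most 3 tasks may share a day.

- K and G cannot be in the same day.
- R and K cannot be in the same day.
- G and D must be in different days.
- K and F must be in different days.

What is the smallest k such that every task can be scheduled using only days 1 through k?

2 days

With at most 3 per day and 5 tasks, at least 2 days are needed.
2 works (last occupied day: day 2): for example K in day 2, G in day 1, D in day 2, F in day 1, R in day 1.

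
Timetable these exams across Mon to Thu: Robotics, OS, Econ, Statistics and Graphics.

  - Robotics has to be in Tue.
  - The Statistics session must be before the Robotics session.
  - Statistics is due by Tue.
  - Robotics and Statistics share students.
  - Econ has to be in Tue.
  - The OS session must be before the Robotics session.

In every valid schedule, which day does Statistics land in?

Mon

Statistics's window is Mon–Tue.
Robotics is fixed at Tue, and Statistics can't share a day with Robotics.
So Statistics must be Mon.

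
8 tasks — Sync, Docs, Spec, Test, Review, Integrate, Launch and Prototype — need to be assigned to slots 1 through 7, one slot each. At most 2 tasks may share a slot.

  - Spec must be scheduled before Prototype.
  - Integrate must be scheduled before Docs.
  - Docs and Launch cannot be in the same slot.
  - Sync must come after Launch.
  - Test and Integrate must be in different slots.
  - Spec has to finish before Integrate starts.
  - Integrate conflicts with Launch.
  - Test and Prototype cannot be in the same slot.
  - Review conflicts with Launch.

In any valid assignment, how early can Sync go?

2

Precedence pushes Sync to at least 2.
Sync at 2 is achievable: Prototype -> 3; Test -> 4; Review -> 4; Sync -> 2; Launch -> 1; Docs -> 3; Spec -> 1; Integrate -> 2.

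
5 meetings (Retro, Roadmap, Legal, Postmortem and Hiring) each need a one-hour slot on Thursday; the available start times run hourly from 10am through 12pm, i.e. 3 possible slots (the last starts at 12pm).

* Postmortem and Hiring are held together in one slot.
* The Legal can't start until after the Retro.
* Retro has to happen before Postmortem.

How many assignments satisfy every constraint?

Splitting on Retro: it can be 10am (12), 11am (3). Listing each branch's schedules as (Roadmap, Legal, Postmortem, Hiring):
Retro=10am: (10am,11am,11am,11am) (10am,11am,12pm,12pm) (10am,12pm,11am,11am) (10am,12pm,12pm,12pm) (11am,11am,11am,11am) (11am,11am,12pm,12pm) (11am,12pm,11am,11am) (11am,12pm,12pm,12pm) (12pm,11am,11am,11am) (12pm,11am,12pm,12pm) (12pm,12pm,11am,11am) (12pm,12pm,12pm,12pm) — 12.
Retro=11am: (10am,12pm,12pm,12pm) (11am,12pm,12pm,12pm) (12pm,12pm,12pm,12pm) — 3.
Summing: 12 + 3 = 15.

15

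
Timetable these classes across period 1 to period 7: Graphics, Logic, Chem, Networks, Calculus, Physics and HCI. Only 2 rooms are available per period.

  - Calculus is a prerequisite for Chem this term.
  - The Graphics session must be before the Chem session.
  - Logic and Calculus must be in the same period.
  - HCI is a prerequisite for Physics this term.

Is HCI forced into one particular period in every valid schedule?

No

HCI can be period 1 (e.g. Physics in period 3; Graphics in period 1; Logic in period 2; Calculus in period 2; Chem in period 3; HCI in period 1; Networks in period 4) or period 2 (e.g. HCI -> period 2; Logic -> period 1; Physics -> period 3; Calculus -> period 1; Graphics -> period 2; Networks -> period 4; Chem -> period 3).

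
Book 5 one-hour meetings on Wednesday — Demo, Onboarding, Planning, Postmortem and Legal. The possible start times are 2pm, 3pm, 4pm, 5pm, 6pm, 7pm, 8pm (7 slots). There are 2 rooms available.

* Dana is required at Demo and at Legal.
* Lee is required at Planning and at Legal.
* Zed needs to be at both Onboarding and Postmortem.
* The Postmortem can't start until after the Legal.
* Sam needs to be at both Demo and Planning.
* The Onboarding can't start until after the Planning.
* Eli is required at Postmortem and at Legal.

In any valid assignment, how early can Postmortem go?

3pm

Precedence pushes Postmortem to at least 3pm.
Postmortem at 3pm is achievable: Demo -> 4pm; Postmortem -> 3pm; Onboarding -> 4pm; Planning -> 3pm; Legal -> 2pm.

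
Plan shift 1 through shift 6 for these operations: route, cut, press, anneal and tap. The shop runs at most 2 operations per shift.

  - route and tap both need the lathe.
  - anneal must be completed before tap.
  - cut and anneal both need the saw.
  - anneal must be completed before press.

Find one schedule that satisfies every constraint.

press in shift 2; cut in shift 3; tap in shift 2; route in shift 1; anneal in shift 1

Checking: anneal(shift 1) before press(shift 2); anneal(shift 1) before tap(shift 2); route(shift 1) != tap(shift 2); cut(shift 3) != anneal(shift 1); max 2 per shift (cap 2).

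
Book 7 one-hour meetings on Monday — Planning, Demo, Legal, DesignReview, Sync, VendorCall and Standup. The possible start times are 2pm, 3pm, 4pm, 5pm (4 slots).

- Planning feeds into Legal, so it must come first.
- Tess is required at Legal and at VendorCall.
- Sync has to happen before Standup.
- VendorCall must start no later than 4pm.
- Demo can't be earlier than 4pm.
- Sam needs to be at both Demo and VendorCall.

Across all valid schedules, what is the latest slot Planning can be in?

4pm

Downstream work caps Planning at 4pm.
Planning at 4pm is achievable: VendorCall in 2pm, Demo in 4pm, Standup in 3pm, Planning in 4pm, DesignReview in 2pm, Sync in 2pm, Legal in 5pm.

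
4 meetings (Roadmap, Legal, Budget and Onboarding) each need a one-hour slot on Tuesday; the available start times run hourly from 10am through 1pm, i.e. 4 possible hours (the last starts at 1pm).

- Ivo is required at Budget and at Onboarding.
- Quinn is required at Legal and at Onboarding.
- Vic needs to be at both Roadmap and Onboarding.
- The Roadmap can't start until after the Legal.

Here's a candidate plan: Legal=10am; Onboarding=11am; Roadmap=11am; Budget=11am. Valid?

Invalid. Ivo is required at Budget and at Onboarding.

Quinn is required at Legal and at Onboarding — holds.
Ivo is required at Budget and at Onboarding — violated.
Vic needs to be at both Roadmap and Onboarding — violated.
The Roadmap can't start until after the Legal — holds.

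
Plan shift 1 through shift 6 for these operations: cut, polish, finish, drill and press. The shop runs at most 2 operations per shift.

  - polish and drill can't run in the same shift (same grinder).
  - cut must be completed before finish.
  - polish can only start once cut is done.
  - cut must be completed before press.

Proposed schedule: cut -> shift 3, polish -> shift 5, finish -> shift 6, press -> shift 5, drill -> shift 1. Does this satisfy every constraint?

cut must be completed before press — holds.
cut must be completed before finish — holds.
polish and drill can't run in the same shift (same grinder) — holds.
polish can only start once cut is done — holds.
The shop runs at most 2 operations per shift — holds.

Valid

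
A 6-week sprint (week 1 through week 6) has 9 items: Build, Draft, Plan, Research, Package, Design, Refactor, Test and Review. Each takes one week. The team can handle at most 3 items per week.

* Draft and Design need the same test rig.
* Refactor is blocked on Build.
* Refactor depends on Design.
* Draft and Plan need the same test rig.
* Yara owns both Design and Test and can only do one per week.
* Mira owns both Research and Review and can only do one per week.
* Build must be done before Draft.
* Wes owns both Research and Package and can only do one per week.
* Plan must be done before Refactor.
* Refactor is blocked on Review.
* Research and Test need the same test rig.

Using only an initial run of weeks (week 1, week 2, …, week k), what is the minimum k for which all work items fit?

The precedence chain requires at least 2 distinct weeks.
With at most 3 per week and 9 work items, at least 3 weeks are needed.
3 works (last occupied week: week 3): for example Refactor in week 3; Research in week 3; Build in week 1; Plan in week 1; Draft in week 3; Review in week 2; Test in week 2; Package in week 2; Design in week 1.

3 weeks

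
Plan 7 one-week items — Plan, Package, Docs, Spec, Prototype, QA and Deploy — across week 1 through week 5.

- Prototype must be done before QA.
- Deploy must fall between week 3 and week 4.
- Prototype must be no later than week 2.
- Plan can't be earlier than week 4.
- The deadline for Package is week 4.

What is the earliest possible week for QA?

Precedence pushes QA to at least week 2.
QA at week 2 is achievable: Prototype in week 1, Plan in week 4, Spec in week 1, Deploy in week 3, Package in week 1, QA in week 2, Docs in week 1.

week 2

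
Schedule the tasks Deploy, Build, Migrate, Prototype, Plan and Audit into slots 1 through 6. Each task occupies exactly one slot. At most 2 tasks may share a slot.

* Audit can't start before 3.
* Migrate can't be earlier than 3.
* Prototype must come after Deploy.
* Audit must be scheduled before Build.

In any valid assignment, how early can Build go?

Precedence pushes Build to at least 4.
Build at 4 is achievable: Prototype -> 2, Deploy -> 1, Migrate -> 3, Audit -> 3, Build -> 4, Plan -> 1.

4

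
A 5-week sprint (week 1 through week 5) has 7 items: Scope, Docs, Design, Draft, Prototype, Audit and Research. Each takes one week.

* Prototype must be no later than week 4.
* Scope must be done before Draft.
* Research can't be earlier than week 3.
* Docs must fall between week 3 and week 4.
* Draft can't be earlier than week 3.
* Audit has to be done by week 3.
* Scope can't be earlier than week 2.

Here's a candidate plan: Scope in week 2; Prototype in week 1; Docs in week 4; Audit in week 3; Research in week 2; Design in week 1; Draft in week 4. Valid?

Scope can't be earlier than week 2 — holds.
Prototype must be no later than week 4 — holds.
Docs must fall between week 3 and week 4 — holds.
Audit has to be done by week 3 — holds.
Draft can't be earlier than week 3 — holds.
Scope must be done before Draft — holds.
Research can't be earlier than week 3 — violated.

Invalid. Research can't be earlier than week 3.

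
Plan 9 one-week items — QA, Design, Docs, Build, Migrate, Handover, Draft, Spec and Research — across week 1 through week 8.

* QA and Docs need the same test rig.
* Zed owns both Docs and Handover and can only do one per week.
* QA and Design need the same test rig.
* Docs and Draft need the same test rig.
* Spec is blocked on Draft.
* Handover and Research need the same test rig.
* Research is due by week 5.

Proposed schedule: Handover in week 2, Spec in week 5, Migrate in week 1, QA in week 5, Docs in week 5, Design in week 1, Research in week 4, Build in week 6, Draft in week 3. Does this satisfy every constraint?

Invalid. QA and Docs need the same test rig.

Handover and Research need the same test rig — holds.
QA and Design need the same test rig — holds.
Spec is blocked on Draft — holds.
Research is due by week 5 — holds.
Docs and Draft need the same test rig — holds.
QA and Docs need the same test rig — violated.
Zed owns both Docs and Handover and can only do one per week — holds.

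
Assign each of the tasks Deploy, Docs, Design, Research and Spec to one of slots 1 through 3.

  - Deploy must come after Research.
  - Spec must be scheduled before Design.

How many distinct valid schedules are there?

27

Splitting on Deploy: it can be 2 (9), 3 (18). Listing each branch's schedules as (Docs, Design, Research, Spec):
Deploy=2: (1,2,1,1) (1,3,1,1) (1,3,1,2) (2,2,1,1) (2,3,1,1) (2,3,1,2) (3,2,1,1) (3,3,1,1) (3,3,1,2) — 9.
Deploy=3: (1,2,1,1) (1,2,2,1) (1,3,1,1) (1,3,1,2) (1,3,2,1) (1,3,2,2) (2,2,1,1) (2,2,2,1) (2,3,1,1) (2,3,1,2) (2,3,2,1) (2,3,2,2) (3,2,1,1) (3,2,2,1) (3,3,1,1) (3,3,1,2) (3,3,2,1) (3,3,2,2) — 18.
Summing: 9 + 18 = 27.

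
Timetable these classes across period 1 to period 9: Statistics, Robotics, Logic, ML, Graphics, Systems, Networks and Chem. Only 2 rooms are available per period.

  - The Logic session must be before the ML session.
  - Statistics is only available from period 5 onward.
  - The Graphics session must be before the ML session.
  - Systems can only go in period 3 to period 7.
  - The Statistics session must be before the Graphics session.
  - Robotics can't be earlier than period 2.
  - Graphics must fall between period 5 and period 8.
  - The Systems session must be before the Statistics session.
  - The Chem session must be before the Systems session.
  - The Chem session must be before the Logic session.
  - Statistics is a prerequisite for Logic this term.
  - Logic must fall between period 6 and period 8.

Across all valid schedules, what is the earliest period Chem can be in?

Downstream work caps Chem at period 5.
Chem at period 1 is achievable: Logic=period 6; Statistics=period 5; Graphics=period 6; Robotics=period 2; Networks=period 1; ML=period 7; Chem=period 1; Systems=period 3.

period 1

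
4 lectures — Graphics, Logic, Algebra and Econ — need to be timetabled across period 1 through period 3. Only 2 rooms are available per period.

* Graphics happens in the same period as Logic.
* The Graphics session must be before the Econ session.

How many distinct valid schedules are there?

6

Splitting on Graphics: it can be period 1 (4), period 2 (2). Listing each branch's schedules as (Logic, Algebra, Econ) by period number:
Graphics=period 1: (1,2,2) (1,2,3) (1,3,2) (1,3,3) — 4.
Graphics=period 2: (2,1,3) (2,3,3) — 2.
Summing: 4 + 2 = 6.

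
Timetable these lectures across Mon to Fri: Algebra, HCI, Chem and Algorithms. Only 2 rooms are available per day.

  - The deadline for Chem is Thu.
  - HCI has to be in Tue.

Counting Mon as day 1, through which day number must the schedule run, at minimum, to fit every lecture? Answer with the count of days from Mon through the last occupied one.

With at most 2 per day and 4 lectures, at least 2 days are needed.
HCI can't be placed before Tue — that is day 2 counting from Mon — so the schedule must run through at least 2 days.
2 works (last occupied day: Tue): for example HCI=Tue; Algorithms=Tue; Chem=Mon; Algebra=Mon.

2 days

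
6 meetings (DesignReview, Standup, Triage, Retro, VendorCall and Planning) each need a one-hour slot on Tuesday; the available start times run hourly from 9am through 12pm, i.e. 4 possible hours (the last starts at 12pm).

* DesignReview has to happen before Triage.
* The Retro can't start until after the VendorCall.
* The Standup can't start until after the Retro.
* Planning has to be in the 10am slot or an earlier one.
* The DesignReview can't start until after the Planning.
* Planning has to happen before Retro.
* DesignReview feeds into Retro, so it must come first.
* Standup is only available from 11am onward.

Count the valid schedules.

Enumerating: VendorCall -> 9am; Triage -> 11am; Retro -> 11am; Planning -> 9am; Standup -> 12pm; DesignReview -> 10am | DesignReview -> 10am, Standup -> 12pm, Retro -> 11am, Planning -> 9am, VendorCall -> 10am, Triage -> 11am | Retro=11am; Planning=9am; Triage=12pm; DesignReview=10am; Standup=12pm; VendorCall=9am | Standup=12pm; Triage=12pm; DesignReview=10am; Retro=11am; Planning=9am; VendorCall=10am.

4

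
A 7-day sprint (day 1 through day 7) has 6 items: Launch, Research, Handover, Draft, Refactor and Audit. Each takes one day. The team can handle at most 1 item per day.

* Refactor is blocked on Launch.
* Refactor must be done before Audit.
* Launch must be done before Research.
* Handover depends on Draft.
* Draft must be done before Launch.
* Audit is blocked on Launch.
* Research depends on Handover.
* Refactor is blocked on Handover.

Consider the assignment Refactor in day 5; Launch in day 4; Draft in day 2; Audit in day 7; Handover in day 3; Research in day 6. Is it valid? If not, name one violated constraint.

Refactor must be done before Audit — holds.
Refactor is blocked on Handover — holds.
Draft must be done before Launch — holds.
Research depends on Handover — holds.
The team can handle at most 1 item per day — holds.
Refactor is blocked on Launch — holds.
Launch must be done before Research — holds.
Handover depends on Draft — holds.
Audit is blocked on Launch — holds.

Yes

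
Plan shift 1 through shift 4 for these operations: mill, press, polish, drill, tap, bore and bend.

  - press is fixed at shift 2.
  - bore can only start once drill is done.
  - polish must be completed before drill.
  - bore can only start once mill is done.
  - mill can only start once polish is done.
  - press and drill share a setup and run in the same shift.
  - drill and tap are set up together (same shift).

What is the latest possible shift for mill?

Precedence pushes mill to at least shift 2; downstream work caps mill at shift 3.
mill at shift 3 is achievable: drill=shift 2; bore=shift 4; tap=shift 2; polish=shift 1; bend=shift 1; press=shift 2; mill=shift 3.

shift 3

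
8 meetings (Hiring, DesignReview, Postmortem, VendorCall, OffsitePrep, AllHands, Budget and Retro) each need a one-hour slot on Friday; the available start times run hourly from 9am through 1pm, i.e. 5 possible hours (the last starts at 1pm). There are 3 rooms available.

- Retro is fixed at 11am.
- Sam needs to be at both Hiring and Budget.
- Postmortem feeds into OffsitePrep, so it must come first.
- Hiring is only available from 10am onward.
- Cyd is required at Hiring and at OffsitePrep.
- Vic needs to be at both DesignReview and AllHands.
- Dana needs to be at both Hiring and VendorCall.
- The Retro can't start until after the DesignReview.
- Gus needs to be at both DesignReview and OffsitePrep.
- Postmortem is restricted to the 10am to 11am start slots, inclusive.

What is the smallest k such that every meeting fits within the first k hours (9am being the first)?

The precedence chain requires at least 2 distinct hours.
With at most 3 per hour and 8 meetings, at least 3 hours are needed.
Retro can't be placed before 11am — that is hour 3 counting from 9am — so the schedule must run through at least 3 hours.
3 works (last occupied hour: 11am): for example Postmortem=10am, AllHands=10am, DesignReview=9am, Retro=11am, VendorCall=9am, OffsitePrep=11am, Hiring=10am, Budget=9am.

3 hours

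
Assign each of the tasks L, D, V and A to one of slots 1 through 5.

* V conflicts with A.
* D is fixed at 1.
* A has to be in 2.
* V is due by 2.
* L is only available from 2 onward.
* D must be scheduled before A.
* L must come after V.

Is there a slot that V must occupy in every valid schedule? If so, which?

1

V's window is 1–2.
A is fixed at 2, and V can't share a slot with A.
So V must be 1.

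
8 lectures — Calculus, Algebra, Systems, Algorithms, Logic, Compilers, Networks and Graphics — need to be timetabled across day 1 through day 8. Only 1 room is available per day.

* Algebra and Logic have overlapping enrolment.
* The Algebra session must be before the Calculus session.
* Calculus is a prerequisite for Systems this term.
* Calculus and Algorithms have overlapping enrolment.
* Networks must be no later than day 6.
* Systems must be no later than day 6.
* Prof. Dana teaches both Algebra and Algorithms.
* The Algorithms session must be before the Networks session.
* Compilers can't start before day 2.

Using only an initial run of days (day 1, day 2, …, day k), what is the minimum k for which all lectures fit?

8

The precedence chain requires at least 3 distinct days.
With at most 1 per day and 8 lectures, at least 8 days are needed.
8 works (last occupied day: day 8): for example Networks -> day 5, Algebra -> day 1, Compilers -> day 6, Calculus -> day 2, Algorithms -> day 4, Logic -> day 7, Systems -> day 3, Graphics -> day 8.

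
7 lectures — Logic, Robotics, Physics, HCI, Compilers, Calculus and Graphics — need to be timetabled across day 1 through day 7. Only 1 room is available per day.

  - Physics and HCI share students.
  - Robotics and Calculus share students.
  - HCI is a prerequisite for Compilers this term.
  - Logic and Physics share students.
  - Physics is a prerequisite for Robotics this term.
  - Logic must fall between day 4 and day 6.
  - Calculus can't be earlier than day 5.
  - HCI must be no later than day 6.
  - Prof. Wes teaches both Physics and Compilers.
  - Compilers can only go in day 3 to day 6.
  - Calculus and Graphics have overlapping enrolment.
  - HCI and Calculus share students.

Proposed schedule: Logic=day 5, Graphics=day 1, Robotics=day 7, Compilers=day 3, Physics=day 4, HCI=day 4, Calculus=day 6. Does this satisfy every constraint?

Logic and Physics share students — holds.
HCI is a prerequisite for Compilers this term — violated.
Logic must fall between day 4 and day 6 — holds.
HCI and Calculus share students — holds.
Physics is a prerequisite for Robotics this term — holds.
Calculus and Graphics have overlapping enrolment — holds.
Robotics and Calculus share students — holds.
Prof. Wes teaches both Physics and Compilers — holds.
Compilers can only go in day 3 to day 6 — holds.
HCI must be no later than day 6 — holds.
Physics and HCI share students — violated.
Calculus can't be earlier than day 5 — holds.
Only 1 room is available per day — violated.

No — it violates: Physics and HCI share students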